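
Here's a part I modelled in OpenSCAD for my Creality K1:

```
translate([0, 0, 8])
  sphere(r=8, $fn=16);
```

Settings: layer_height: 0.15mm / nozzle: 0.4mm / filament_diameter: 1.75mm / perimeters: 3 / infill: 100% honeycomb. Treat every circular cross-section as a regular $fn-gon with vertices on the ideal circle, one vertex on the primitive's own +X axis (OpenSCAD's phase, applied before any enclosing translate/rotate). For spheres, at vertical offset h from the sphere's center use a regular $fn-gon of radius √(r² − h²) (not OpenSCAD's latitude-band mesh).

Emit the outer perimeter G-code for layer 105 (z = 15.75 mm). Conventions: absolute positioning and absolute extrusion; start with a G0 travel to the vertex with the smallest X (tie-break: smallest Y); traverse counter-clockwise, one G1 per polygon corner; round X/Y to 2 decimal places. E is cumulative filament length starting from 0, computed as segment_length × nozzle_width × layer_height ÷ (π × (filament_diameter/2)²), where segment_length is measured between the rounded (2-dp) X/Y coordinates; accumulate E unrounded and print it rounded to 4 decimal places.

At z = 15.75 mm: the r=8 sphere slices to a regular 16-gon of circumradius 1.984 (√(r²−h²) with h=7.75 from center). The outline is a single polygon with 16 vertices. Extrusion per mm of travel: 0.4 × 0.15 / (π × 0.875²) = 0.024945. Accumulating E over each segment gives final E = 0.3085.

G0 X-1.98 Y0.00 Z15.75
G1 X-1.83 Y-0.76 E0.0193
G1 X-1.40 Y-1.40 E0.0386
G1 X-0.76 Y-1.83 E0.0578
G1 X0.00 Y-1.98 E0.0771
G1 X0.76 Y-1.83 E0.0964
G1 X1.40 Y-1.40 E0.1157
G1 X1.83 Y-0.76 E0.1349
G1 X1.98 Y0.00 E0.1542
G1 X1.83 Y0.76 E0.1736
G1 X1.40 Y1.40 E0.1928
G1 X0.76 Y1.83 E0.2120
G1 X0.00 Y1.98 E0.2313
G1 X-0.76 Y1.83 E0.2507
G1 X-1.40 Y1.40 E0.2699
G1 X-1.83 Y0.76 E0.2891
G1 X-1.98 Y0.00 E0.3085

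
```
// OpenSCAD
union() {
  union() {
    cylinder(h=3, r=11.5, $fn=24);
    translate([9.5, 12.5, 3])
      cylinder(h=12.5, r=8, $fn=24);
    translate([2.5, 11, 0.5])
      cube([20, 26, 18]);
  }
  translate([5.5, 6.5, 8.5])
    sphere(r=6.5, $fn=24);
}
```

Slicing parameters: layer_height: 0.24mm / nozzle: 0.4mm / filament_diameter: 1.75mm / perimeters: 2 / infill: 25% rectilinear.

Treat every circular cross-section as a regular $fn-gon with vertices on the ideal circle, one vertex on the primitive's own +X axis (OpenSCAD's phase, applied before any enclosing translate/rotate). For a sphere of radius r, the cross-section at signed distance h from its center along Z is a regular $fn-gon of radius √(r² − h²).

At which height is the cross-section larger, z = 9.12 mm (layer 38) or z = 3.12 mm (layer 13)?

Layer 38 (z = 9.12): the cylinder does not reach this height (z outside [0, 3]); the r=8 cylinder at (9.5, 12.5) contributes a regular 24-gon of circumradius 8 (area = (24/2)·8.000²·sin(360°/24) = 198.77 mm²); the 20×26 cube at (2.5, 11) contributes its full rectangle (area 520.00 mm²); Taking the union: the regions partially overlap — summed areas 718.77 mm² minus the doubly-counted overlap 119.31 mm² gives 599.46 mm² — area = 599.46 mm²; the r=6.5 sphere at (5.5, 6.5) slices to a regular 24-gon of circumradius 6.470 (√(r²−h²) with h=0.62 from center) (area = (24/2)·6.470²·sin(360°/24) = 130.03 mm²); Merging all regions: the regions partially overlap — summed areas 729.49 mm² minus the doubly-counted overlap 62.57 mm² gives 666.92 mm² — area = 666.92 mm². So its area = 666.92 mm². Layer 13 (z = 3.12): the cylinder does not reach this height (z outside [0, 3]); the cylinder at (9.5, 12.5): section is a regular 24-gon, circumradius r=8 (area = (24/2)·8.000²·sin(360°/24) = 198.77 mm²); the 20×26 cube at (2.5, 11) contributes its full rectangle (area 520.00 mm²); Merging all regions: the regions partially overlap — summed areas 718.77 mm² minus the doubly-counted overlap 119.31 mm² gives 599.46 mm² — area = 599.46 mm²; the r=6.5 sphere at (5.5, 6.5) slices to a regular 24-gon of circumradius 3.648 (√(r²−h²) with h=5.38 from center) (area = (24/2)·3.648²·sin(360°/24) = 41.32 mm²); Combining (union): the regions partially overlap — summed areas 640.79 mm² minus the doubly-counted overlap 23.99 mm² gives 616.80 mm² — area = 616.80 mm². So its area = 616.80 mm². Layer 38 is larger (666.92 vs 616.80 mm²).

layer 38 (z = 9.12 mm)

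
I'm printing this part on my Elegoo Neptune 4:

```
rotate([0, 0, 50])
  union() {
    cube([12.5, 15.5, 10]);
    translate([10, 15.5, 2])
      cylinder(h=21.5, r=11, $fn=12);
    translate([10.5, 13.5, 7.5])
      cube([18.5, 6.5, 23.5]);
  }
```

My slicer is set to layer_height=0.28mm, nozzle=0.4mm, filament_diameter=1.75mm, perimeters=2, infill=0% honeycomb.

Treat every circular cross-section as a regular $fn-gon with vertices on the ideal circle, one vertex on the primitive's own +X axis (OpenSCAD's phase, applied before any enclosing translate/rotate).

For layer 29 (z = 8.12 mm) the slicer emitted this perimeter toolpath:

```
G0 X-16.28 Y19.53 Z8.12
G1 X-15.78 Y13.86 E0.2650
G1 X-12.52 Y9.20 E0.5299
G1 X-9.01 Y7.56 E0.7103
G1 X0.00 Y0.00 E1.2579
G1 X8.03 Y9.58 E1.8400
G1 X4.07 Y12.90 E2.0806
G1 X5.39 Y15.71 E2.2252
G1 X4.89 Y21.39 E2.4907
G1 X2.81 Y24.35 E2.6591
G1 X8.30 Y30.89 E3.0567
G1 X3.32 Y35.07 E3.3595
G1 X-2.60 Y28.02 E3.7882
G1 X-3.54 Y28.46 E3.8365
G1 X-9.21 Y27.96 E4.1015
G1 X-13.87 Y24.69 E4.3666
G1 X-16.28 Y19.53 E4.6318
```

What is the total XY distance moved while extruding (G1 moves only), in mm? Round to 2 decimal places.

Sum the Euclidean lengths of each G1 segment: total = 99.47 mm.

99.47 mm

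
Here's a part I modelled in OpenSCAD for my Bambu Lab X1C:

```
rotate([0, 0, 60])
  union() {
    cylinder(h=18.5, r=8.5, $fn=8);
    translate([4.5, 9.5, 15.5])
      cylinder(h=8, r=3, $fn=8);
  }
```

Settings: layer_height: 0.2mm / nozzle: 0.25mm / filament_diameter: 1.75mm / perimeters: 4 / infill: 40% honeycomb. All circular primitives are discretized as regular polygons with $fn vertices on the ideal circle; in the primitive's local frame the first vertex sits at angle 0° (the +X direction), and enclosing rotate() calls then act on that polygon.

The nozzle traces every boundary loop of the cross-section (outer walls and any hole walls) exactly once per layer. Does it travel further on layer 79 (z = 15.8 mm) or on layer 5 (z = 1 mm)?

layer 79 (z = 15.8 mm)

Layer 79 (z = 15.8): the cylinder: section is a regular 8-gon, circumradius r=8.5 (perimeter = 2·8·8.500·sin(180°/8) = 52.04 mm); the r=3 cylinder at (4.5, 9.5) gives a regular 8-gon of circumradius 3 (constant along its height) (perimeter = 2·8·3.000·sin(180°/8) = 18.37 mm); Taking the union: the regions partially overlap (shared area 0.30 mm²), so the edge portions inside another operand are dropped and the merged outline is re-measured after clipping — boundary = 65.21 mm; (whole slice rotated 60° about Z — lengths, areas and connectivity unchanged). So its perimeter = 65.21 mm. Layer 5 (z = 1): the r=8.5 cylinder contributes a regular 8-gon of circumradius 8.5 (perimeter = 2·8·8.500·sin(180°/8) = 52.04 mm); the cylinder at (4.5, 9.5) is not intersected at this z (z outside [15.5, 23.5]); Merging all regions: only the r=8.5 cylinder is present, so the union is just that shape — boundary = 52.04 mm; (rotated 60° about Z; rotation is an isometry so areas/perimeters/island counts are preserved). So its perimeter = 52.04 mm. Layer 79 is larger (65.21 vs 52.04 mm).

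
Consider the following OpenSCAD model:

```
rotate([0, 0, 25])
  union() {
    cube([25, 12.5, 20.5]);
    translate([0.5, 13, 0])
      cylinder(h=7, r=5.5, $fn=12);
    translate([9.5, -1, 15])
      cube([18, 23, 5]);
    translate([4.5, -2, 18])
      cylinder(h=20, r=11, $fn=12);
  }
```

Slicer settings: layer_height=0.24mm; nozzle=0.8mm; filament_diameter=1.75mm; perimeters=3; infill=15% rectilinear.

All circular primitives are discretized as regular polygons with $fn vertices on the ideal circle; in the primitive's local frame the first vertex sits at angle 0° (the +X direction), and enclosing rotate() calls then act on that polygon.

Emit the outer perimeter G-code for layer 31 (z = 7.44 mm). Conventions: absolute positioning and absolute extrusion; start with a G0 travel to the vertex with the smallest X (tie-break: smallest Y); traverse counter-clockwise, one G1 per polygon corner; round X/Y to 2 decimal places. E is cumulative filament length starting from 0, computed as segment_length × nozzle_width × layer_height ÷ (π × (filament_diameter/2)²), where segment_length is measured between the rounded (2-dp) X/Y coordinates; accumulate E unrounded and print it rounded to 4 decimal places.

G0 X-5.28 Y11.33 Z7.44
G1 X0.00 Y0.00 E0.9978
G1 X22.66 Y10.57 E2.9937
G1 X17.37 Y21.89 E3.9911
G1 X-5.28 Y11.33 E5.9860

At z = 7.44 mm: the cube is present — its section is the full 25×12.5 rectangle; the cylinder at (0.5, 13) is not intersected at this z (z outside [0, 7]); the cube at (9.5, -1) is absent (z outside [15, 20]); the cylinder at (4.5, -2) is absent (z outside [18, 38]); Taking the union: only the 25×12.5 cube is present, so the union is just that shape — 1 connected region; (whole slice rotated 25° about Z — lengths, areas and connectivity unchanged). The outline is a single polygon with 4 vertices. Extrusion per mm of travel: 0.8 × 0.24 / (π × 0.875²) = 0.079824. Accumulating E over each segment gives final E = 5.9860.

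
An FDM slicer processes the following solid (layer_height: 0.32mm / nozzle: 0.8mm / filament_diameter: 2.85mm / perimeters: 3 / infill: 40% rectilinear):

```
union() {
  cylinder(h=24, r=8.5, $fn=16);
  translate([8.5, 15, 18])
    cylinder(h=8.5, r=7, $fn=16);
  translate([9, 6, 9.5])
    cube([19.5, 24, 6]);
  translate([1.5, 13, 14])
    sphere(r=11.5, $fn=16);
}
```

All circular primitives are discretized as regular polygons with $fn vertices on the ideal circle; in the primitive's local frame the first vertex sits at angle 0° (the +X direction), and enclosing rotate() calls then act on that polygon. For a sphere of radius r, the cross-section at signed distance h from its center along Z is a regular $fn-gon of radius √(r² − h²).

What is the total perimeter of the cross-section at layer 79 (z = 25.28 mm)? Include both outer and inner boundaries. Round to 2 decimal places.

47.81 mm

At z = 25.28 mm: the cylinder does not reach this height (z outside [0, 24]); the r=7 cylinder at (8.5, 15) gives a regular 16-gon of circumradius 7 (constant along its height) (perimeter = 2·16·7.000·sin(180°/16) = 43.70 mm); the cube at (9, 6) does not reach this height (z outside [9.5, 15.5]); the r=11.5 sphere at (1.5, 13) slices to a regular 16-gon of circumradius 2.239 (√(r²−h²) with h=11.28 from center) (perimeter = 2·16·2.239·sin(180°/16) = 13.98 mm); Taking the union: the regions partially overlap (shared area 5.58 mm²), so the edge portions inside another operand are dropped and the merged outline is re-measured after clipping — boundary = 47.81 mm. Overall, the cross-section is a single solid region. Total boundary length (outer) = 47.81 mm.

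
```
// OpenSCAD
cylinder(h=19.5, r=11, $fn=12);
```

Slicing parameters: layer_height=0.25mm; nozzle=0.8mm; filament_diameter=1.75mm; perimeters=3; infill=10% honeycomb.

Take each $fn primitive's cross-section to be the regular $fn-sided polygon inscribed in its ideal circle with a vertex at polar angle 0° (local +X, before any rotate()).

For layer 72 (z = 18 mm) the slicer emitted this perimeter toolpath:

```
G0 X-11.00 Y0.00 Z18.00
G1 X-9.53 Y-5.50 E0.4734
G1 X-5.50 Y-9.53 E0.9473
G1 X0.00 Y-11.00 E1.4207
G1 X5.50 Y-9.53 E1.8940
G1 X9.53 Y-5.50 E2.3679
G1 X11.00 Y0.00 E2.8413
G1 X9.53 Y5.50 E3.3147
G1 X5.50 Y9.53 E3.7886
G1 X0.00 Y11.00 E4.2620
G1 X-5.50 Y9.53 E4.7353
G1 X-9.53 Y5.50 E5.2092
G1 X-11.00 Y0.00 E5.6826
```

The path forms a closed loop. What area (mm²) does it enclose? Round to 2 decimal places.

363.14 mm²

Apply the shoelace formula to the sequence of (X, Y) vertices; enclosed area = 363.14 mm².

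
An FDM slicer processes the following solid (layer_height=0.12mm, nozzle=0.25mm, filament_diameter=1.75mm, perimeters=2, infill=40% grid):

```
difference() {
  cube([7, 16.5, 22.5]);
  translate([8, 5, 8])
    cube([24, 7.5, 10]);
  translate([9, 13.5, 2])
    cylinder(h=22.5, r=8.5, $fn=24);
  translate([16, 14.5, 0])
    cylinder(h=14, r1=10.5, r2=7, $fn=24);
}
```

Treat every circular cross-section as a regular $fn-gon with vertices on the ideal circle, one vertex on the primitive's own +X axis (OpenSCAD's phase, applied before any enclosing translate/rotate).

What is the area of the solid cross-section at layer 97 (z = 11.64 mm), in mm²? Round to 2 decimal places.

At z = 11.64 mm: the 7×16.5 cube contributes its full rectangle (area 115.50 mm²); the 24×7.5 cube at (8, 5) contributes its full rectangle (area 180.00 mm²); the r=8.5 cylinder at (9, 13.5) gives a regular 24-gon of circumradius 8.5 (constant along its height) (area = (24/2)·8.500²·sin(360°/24) = 224.40 mm²); the cone at (16, 14.5) (r1=10.5→r2=7) has section circumradius 7.590 here — a regular 24-gon (area = (24/2)·7.590²·sin(360°/24) = 178.92 mm²); After the difference (first − rest): starting from the 7×16.5 cube (115.50 mm²), the 24×7.5 cube at (8, 5) misses the remaining region (no effect); the r=8.5 cylinder at (9, 13.5) partially overlaps it — only the 58.18 mm² overlap (of its 224.40 mm²) is removed, clipping the outline; the cone at (16, 14.5) misses the remaining region (no effect) — area = 57.32 mm². Overall, the cross-section is a single solid region. Net area = 57.32 mm².

57.32 mm²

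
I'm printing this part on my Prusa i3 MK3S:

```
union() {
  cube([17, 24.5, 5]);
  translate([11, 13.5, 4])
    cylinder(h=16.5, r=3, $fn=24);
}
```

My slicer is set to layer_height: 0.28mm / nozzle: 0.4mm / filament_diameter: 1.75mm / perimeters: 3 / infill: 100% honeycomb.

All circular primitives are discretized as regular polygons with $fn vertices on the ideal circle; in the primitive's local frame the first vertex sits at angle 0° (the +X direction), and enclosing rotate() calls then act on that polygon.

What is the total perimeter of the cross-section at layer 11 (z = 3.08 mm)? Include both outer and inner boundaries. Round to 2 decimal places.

83.00 mm

At z = 3.08 mm: the 17×24.5 cube contributes its full rectangle (perimeter 83.00 mm); the cylinder at (11, 13.5) is not intersected at this z (z outside [4, 20.5]); Combining (union): only the 17×24.5 cube is present, so the union is just that shape — boundary = 83.00 mm. Overall, the cross-section is a single solid region. Total boundary length (outer) = 83.00 mm.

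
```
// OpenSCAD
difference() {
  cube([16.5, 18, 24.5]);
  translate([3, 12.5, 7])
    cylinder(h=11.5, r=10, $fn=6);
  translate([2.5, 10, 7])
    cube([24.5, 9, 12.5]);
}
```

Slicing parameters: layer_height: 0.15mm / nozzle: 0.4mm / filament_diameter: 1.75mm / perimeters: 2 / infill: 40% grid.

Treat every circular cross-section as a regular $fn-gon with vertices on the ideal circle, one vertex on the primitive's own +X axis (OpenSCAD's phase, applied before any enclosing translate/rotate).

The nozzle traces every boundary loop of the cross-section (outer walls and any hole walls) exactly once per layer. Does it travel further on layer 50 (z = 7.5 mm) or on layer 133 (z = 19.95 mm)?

layer 133 (z = 19.95 mm)

Layer 50 (z = 7.5): the 16.5×18 cube contributes its full rectangle (perimeter 69.00 mm); the r=10 cylinder at (3, 12.5) gives a regular 6-gon of circumradius 10 (constant along its height) (perimeter = 2·6·10.000·sin(180°/6) = 60.00 mm); the cube at (2.5, 10) is present — its section is the full 24.5×9 rectangle (perimeter 67.00 mm); Subtracting the remaining from the first: starting from the 16.5×18 cube, the r=10 cylinder at (3, 12.5) partially overlaps it — only the 153.70 mm² overlap (of its 259.81 mm²) is removed, clipping the outline; the 24.5×9 cube at (2.5, 10) partially overlaps it — only the 38.54 mm² overlap (of its 220.50 mm²) is removed, clipping the outline — boundary = 50.40 mm. So its perimeter = 50.40 mm. Layer 133 (z = 19.95): the 16.5×18 cube contributes its full rectangle (perimeter 69.00 mm); the cylinder at (3, 12.5) is absent (z outside [7, 18.5]); the cube at (2.5, 10) is not intersected at this z (z outside [7, 19.5]); After the difference (first − rest): none of the subtracted shapes is present at this height, so the 16.5×18 cube is unchanged — boundary = 69.00 mm. So its perimeter = 69.00 mm. Layer 133 is larger (69.00 vs 50.40 mm).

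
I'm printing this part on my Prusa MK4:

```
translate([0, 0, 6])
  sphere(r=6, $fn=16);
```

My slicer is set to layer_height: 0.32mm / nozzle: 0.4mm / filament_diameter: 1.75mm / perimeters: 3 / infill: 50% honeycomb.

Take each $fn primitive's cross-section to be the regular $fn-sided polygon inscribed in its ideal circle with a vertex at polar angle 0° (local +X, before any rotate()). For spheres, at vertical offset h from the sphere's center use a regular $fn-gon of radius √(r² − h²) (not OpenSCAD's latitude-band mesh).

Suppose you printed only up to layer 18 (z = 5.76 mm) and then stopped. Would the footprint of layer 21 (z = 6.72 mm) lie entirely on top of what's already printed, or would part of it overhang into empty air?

Compare the two slices. At z = 5.76: the sphere: section is a regular 16-gon, circumradius = √(r²−h²) = √(6²−0.24²) = 5.995 (area = (16/2)·5.995²·sin(360°/16) = 110.04 mm²). At z = 6.72: the sphere: section is a regular 16-gon, circumradius = √(r²−h²) = √(6²−0.72²) = 5.957 (area = (16/2)·5.957²·sin(360°/16) = 108.63 mm²). Checking containment: the cross-section at z = 6.72 is a subset of the cross-section at z = 5.76.

entirely on top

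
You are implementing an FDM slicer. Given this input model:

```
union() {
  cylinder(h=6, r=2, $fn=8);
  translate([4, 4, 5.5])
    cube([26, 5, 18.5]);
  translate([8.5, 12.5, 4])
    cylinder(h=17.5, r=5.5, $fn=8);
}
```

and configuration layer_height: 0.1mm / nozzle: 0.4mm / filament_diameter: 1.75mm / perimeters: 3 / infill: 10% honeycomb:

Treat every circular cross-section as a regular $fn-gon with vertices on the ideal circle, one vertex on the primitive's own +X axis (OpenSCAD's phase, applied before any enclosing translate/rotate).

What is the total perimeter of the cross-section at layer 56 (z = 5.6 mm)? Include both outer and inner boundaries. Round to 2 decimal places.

At z = 5.6 mm: the r=2 cylinder gives a regular 8-gon of circumradius 2 (constant along its height) (perimeter = 2·8·2.000·sin(180°/8) = 12.25 mm); the cube at (4, 4) is present — its section is the full 26×5 rectangle (perimeter 62.00 mm); the r=5.5 cylinder at (8.5, 12.5) contributes a regular 8-gon of circumradius 5.5 (perimeter = 2·8·5.500·sin(180°/8) = 33.68 mm); Taking the union: the regions partially overlap (shared area 9.35 mm²), so the edge portions inside another operand are dropped and the merged outline is re-measured after clipping — boundary = 90.56 mm. Overall, the cross-section has 2 separate islands. Total boundary length (outer) = 90.56 mm.

90.56 mm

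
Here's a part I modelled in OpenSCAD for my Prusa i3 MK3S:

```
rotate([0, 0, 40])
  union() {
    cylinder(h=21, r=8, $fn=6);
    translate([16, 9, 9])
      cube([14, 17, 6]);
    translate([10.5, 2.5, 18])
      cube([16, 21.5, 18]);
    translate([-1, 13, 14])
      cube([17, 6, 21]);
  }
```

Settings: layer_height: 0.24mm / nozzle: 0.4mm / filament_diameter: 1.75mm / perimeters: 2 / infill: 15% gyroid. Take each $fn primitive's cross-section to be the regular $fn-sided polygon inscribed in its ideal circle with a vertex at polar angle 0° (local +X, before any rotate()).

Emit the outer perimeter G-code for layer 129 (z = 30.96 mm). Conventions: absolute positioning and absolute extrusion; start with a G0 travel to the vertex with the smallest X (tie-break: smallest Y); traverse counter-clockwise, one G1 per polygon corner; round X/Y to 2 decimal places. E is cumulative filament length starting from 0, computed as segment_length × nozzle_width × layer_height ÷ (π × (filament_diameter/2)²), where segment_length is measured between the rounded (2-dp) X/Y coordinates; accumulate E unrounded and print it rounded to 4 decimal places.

At z = 30.96 mm: the cylinder is not intersected at this z (z outside [0, 21]); the cube at (16, 9) is not intersected at this z (z outside [9, 15]); the cube at (10.5, 2.5) is present — its section is the full 16×21.5 rectangle; the cube at (-1, 13) (footprint 17×6) is included at this height; Taking the union: the regions partially overlap (shared area 33.00 mm²), so overlapping operands fuse into one piece — 1 connected region; (whole slice rotated 40° about Z — lengths, areas and connectivity unchanged). The outline is a single polygon with 8 vertices. Extrusion per mm of travel: 0.4 × 0.24 / (π × 0.875²) = 0.039912. Accumulating E over each segment gives final E = 3.9112.

G0 X-12.98 Y13.91 Z30.96
G1 X-9.12 Y9.32 E0.2394
G1 X-0.31 Y16.71 E0.6983
G1 X6.44 Y8.66 E1.1176
G1 X18.69 Y18.95 E1.7561
G1 X4.87 Y35.42 E2.6143
G1 X-7.38 Y25.13 E3.2528
G1 X-4.17 Y21.30 E3.4522
G1 X-12.98 Y13.91 E3.9112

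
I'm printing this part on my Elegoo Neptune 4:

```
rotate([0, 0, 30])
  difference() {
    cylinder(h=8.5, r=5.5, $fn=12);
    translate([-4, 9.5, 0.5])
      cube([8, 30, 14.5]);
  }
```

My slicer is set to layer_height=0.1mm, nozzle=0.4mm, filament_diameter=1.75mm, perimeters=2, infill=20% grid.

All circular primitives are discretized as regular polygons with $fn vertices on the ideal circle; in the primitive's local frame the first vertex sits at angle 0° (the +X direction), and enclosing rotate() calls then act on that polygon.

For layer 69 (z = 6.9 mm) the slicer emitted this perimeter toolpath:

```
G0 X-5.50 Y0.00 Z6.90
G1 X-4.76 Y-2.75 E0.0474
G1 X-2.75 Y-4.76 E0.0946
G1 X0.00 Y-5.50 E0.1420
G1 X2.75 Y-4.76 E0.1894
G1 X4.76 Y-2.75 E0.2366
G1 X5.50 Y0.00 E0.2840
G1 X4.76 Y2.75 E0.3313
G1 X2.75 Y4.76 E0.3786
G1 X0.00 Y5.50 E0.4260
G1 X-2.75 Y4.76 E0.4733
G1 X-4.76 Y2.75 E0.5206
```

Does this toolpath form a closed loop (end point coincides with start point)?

no

Start point (G0): (-5.50, 0.00). End point (last G1): the path does not return to the start — open.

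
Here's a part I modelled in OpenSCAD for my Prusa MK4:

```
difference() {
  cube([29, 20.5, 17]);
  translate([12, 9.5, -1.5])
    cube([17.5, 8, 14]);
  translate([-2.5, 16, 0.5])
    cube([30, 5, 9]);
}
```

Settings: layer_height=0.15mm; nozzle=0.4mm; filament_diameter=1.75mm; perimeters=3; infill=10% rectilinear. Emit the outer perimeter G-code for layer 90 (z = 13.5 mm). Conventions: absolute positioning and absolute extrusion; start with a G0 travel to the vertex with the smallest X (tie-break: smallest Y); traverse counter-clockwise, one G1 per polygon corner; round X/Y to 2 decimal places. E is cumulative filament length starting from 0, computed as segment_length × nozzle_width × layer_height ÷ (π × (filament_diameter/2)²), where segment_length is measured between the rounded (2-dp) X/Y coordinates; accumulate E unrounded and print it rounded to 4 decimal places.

At z = 13.5 mm: the cube is present — its section is the full 29×20.5 rectangle; the cube at (12, 9.5) is absent (z outside [-1.5, 12.5]); the cube at (-2.5, 16) does not reach this height (z outside [0.5, 9.5]); Taking the first minus the rest: none of the subtracted shapes is present at this height, so the 29×20.5 cube is unchanged — 1 connected region. The outline is a single polygon with 4 vertices. Extrusion per mm of travel: 0.4 × 0.15 / (π × 0.875²) = 0.024945. Accumulating E over each segment gives final E = 2.4696.

G0 X0.00 Y0.00 Z13.50
G1 X29.00 Y0.00 E0.7234
G1 X29.00 Y20.50 E1.2348
G1 X0.00 Y20.50 E1.9582
G1 X0.00 Y0.00 E2.4696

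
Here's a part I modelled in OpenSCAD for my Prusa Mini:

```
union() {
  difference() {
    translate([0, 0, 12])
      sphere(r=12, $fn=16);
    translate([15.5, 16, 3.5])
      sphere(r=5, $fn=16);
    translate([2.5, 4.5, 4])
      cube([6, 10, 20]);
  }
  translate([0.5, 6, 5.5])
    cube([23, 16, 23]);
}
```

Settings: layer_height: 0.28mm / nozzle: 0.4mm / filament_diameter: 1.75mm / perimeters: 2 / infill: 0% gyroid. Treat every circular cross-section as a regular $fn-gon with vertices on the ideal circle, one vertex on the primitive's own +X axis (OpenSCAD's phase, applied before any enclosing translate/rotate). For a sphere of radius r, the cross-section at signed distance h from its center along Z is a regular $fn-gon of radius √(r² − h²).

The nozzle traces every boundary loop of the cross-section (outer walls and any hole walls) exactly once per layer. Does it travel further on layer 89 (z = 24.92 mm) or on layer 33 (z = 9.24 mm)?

layer 33 (z = 9.24 mm)

Layer 89 (z = 24.92): the sphere is absent (|z−center|=12.920 > r=12); the sphere at (15.5, 16) is not intersected at this z (|z−center|=21.420 > r=5); the cube at (2.5, 4.5) does not reach this height (z outside [4, 24]); After the difference (first − rest): the first operand is absent here, so nothing remains; the cube at (0.5, 6) is present — its section is the full 23×16 rectangle (perimeter 78.00 mm); Combining (union): only the 23×16 cube at (0.5, 6) is present, so the union is just that shape — boundary = 78.00 mm. So its perimeter = 78.00 mm. Layer 33 (z = 9.24): the r=12 sphere slices to a regular 16-gon of circumradius 11.678 (√(r²−h²) with h=2.76 from center) (perimeter = 2·16·11.678·sin(180°/16) = 72.91 mm); the sphere at (15.5, 16) is absent (|z−center|=5.740 > r=5); the cube at (2.5, 4.5) is present — its section is the full 6×10 rectangle (perimeter 32.00 mm); Taking the first minus the rest: starting from the r=12 sphere, the 6×10 cube at (2.5, 4.5) partially overlaps it — only the 32.67 mm² overlap (of its 60.00 mm²) is removed, clipping the outline — boundary = 81.98 mm; the cube at (0.5, 6) is present — its section is the full 23×16 rectangle (perimeter 78.00 mm); Merging all regions: the regions partially overlap (shared area 11.96 mm²), so the edge portions inside another operand are dropped and the merged outline is re-measured after clipping — boundary (outer + 1 inner loop) = 139.74 mm. So its perimeter = 139.74 mm. Layer 33 is larger (139.74 vs 78.00 mm).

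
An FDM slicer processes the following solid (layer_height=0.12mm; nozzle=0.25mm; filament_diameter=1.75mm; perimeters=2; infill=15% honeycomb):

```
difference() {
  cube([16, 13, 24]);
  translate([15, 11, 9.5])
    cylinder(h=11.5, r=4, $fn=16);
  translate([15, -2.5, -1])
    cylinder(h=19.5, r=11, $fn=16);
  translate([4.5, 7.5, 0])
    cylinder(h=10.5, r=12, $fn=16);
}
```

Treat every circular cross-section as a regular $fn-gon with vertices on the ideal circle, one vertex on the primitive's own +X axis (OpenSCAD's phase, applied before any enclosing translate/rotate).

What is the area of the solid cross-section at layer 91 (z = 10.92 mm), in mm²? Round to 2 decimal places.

At z = 10.92 mm: the cube (footprint 16×13) is included at this height (area 208.00 mm²); the r=4 cylinder at (15, 11) contributes a regular 16-gon of circumradius 4 (area = (16/2)·4.000²·sin(360°/16) = 48.98 mm²); the r=11 cylinder at (15, -2.5) contributes a regular 16-gon of circumradius 11 (area = (16/2)·11.000²·sin(360°/16) = 370.44 mm²); the cylinder at (4.5, 7.5) is not intersected at this z (z outside [0, 10.5]); After the difference (first − rest): starting from the 16×13 cube (208.00 mm²), the r=4 cylinder at (15, 11) partially overlaps it — only the 25.70 mm² overlap (of its 48.98 mm²) is removed, clipping the outline; the r=11 cylinder at (15, -2.5) partially overlaps it — only the 70.54 mm² overlap (of its 370.44 mm²) is removed, clipping the outline — area = 111.76 mm². Overall, the cross-section is a single solid region. Net area = 111.76 mm².

111.76 mm²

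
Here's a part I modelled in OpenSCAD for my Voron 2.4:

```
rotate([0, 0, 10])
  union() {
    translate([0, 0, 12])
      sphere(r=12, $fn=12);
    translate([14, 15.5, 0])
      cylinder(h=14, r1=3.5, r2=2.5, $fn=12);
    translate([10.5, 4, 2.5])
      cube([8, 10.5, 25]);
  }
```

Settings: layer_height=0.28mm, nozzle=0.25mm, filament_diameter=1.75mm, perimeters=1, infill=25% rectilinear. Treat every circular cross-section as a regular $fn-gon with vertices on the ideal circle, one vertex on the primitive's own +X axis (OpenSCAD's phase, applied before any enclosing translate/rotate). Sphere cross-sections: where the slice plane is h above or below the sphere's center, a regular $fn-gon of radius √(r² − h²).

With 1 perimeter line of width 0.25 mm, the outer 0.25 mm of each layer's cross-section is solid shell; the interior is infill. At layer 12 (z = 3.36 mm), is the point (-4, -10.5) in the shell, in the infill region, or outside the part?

At z = 3.36 mm: the r=12 sphere slices to a regular 12-gon of circumradius 8.328 (√(r²−h²) with h=8.64 from center); the cone at (14, 15.5): at t=0.240 of its height the radius interpolates to r₁+(r₂−r₁)t = 3.260, giving a regular 12-gon of that circumradius; the 8×10.5 cube at (10.5, 4) contributes its full rectangle; Combining (union): the regions partially overlap (shared area 9.69 mm²), so overlapping operands fuse into one piece — 2 connected regions; (whole slice rotated 10° about Z — lengths, areas and connectivity unchanged). Overall, the cross-section has 2 separate islands. Undo the 10° rotation: the query point maps to (-5.763, -9.646) in the un-rotated model frame. The nearest boundary edge runs (-0.00, -8.33)→(-4.16, -7.21); distance from the point to it = 2.91 mm. The point is not inside any of the regions above, so it lies outside the cross-section (2.91 mm from the nearest boundary).

outside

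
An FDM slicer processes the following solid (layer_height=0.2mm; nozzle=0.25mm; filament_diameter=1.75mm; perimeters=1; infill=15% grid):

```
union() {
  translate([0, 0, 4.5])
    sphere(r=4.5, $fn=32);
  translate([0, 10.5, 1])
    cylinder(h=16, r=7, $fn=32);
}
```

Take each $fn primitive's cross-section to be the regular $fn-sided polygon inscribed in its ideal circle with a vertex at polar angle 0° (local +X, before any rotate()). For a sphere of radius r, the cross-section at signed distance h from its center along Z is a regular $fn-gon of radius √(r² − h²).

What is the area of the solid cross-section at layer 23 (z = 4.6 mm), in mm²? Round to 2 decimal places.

213.24 mm²

At z = 4.6 mm: the r=4.5 sphere slices to a regular 32-gon of circumradius 4.499 (√(r²−h²) with h=0.1 from center) (area = (32/2)·4.499²·sin(360°/32) = 63.18 mm²); the r=7 cylinder at (0, 10.5) contributes a regular 32-gon of circumradius 7 (area = (32/2)·7.000²·sin(360°/32) = 152.95 mm²); Merging all regions: the regions partially overlap — summed areas 216.13 mm² minus the doubly-counted overlap 2.89 mm² gives 213.24 mm² — area = 213.24 mm². Overall, the cross-section is a single solid region. Net area = 213.24 mm².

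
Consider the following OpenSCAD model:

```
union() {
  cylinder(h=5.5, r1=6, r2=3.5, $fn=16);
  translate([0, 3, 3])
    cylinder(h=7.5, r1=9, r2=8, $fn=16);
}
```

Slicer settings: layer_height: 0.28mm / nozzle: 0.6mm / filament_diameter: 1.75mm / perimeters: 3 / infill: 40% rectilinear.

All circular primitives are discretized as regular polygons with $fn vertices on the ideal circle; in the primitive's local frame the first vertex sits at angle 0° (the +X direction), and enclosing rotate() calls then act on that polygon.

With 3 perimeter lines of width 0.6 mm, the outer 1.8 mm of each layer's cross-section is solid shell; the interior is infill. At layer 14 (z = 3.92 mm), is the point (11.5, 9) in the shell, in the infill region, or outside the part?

At z = 3.92 mm: the cone contributes a regular 16-gon of circumradius 4.218 (interpolated between r1=6 and r2=3.5 at t=0.713); the cone at (0, 3) contributes a regular 16-gon of circumradius 8.877 (interpolated between r1=9 and r2=8 at t=0.123); Taking the union: the cone lies entirely inside the cone at (0, 3), so the union is just the cone at (0, 3) — 1 connected region. Overall, the cross-section is a single solid region. The nearest boundary edge runs (6.28, 9.28)→(8.20, 6.40); distance from the point to it = 4.19 mm. The point is not inside any of the regions above, so it lies outside the cross-section (4.19 mm from the nearest boundary).

outside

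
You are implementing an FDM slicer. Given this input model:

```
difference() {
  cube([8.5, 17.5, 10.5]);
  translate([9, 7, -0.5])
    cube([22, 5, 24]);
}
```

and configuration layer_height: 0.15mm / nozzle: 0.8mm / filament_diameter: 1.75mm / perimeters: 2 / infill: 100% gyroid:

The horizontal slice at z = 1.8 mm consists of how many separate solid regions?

At z = 1.8 mm: the cube is present — its section is the full 8.5×17.5 rectangle; the 22×5 cube at (9, 7) contributes its full rectangle; After the difference (first − rest): starting from the 8.5×17.5 cube, the 22×5 cube at (9, 7) misses the remaining region (no effect) — 1 connected region. The result has 1 disconnected region.

1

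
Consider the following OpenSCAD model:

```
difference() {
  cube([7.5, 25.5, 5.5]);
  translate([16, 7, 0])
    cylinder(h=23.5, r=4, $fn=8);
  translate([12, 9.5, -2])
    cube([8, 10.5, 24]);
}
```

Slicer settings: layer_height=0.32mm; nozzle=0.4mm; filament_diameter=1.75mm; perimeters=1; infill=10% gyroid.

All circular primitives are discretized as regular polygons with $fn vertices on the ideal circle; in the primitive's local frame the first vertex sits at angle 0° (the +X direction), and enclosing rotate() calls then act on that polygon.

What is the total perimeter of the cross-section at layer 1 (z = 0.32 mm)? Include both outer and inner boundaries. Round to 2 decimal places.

66.00 mm

At z = 0.32 mm: the 7.5×25.5 cube contributes its full rectangle (perimeter 66.00 mm); the r=4 cylinder at (16, 7) contributes a regular 8-gon of circumradius 4 (perimeter = 2·8·4.000·sin(180°/8) = 24.49 mm); the cube at (12, 9.5) (footprint 8×10.5) is included at this height (perimeter 37.00 mm); Subtracting the remaining from the first: starting from the 7.5×25.5 cube, the r=4 cylinder at (16, 7) misses the remaining region (no effect); the 8×10.5 cube at (12, 9.5) misses the remaining region (no effect) — boundary = 66.00 mm. Overall, the cross-section is a single solid region. Total boundary length (outer) = 66.00 mm.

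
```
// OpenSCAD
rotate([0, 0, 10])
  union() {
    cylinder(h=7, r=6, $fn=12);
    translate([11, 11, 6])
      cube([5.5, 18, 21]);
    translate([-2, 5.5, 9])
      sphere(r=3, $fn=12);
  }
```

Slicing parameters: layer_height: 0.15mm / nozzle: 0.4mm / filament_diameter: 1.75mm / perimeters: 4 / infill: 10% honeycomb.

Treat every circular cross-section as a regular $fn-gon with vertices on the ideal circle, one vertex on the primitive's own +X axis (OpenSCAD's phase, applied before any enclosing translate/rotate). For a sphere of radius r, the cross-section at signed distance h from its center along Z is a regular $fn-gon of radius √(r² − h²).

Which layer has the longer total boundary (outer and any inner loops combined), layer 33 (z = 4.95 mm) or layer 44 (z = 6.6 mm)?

Layer 33 (z = 4.95): the r=6 cylinder contributes a regular 12-gon of circumradius 6 (perimeter = 2·12·6.000·sin(180°/12) = 37.27 mm); the cube at (11, 11) is not intersected at this z (z outside [6, 27]); the sphere at (-2, 5.5) is absent (|z−center|=4.050 > r=3); Taking the union: only the r=6 cylinder is present, so the union is just that shape — boundary = 37.27 mm; (rotated 10° about Z; rotation is an isometry so areas/perimeters/island counts are preserved). So its perimeter = 37.27 mm. Layer 44 (z = 6.6): the r=6 cylinder contributes a regular 12-gon of circumradius 6 (perimeter = 2·12·6.000·sin(180°/12) = 37.27 mm); the cube at (11, 11) is present — its section is the full 5.5×18 rectangle (perimeter 47.00 mm); the sphere at (-2, 5.5): section is a regular 12-gon, circumradius = √(r²−h²) = √(3²−2.4²) = 1.800 (perimeter = 2·12·1.800·sin(180°/12) = 11.18 mm); Merging all regions: the regions partially overlap (shared area 4.60 mm²), so the edge portions inside another operand are dropped and the merged outline is re-measured after clipping — boundary = 86.75 mm; (rotated 10° about Z; rotation is an isometry so areas/perimeters/island counts are preserved). So its perimeter = 86.75 mm. Layer 44 is larger (86.75 vs 37.27 mm).

layer 44 (z = 6.6 mm)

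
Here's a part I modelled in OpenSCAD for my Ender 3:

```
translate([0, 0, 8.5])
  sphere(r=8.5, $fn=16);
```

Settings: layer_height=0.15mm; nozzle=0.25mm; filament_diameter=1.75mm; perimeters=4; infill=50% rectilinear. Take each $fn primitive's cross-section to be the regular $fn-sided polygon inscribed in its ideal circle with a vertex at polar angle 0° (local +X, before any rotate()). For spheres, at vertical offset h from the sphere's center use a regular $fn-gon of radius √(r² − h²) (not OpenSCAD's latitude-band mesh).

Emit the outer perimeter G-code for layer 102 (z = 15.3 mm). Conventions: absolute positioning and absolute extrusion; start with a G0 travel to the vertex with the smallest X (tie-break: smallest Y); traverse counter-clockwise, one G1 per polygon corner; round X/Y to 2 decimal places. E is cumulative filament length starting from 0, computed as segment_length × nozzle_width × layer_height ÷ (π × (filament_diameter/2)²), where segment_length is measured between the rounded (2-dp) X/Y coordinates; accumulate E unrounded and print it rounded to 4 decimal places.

G0 X-5.10 Y0.00 Z15.30
G1 X-4.71 Y-1.95 E0.0310
G1 X-3.61 Y-3.61 E0.0621
G1 X-1.95 Y-4.71 E0.0931
G1 X0.00 Y-5.10 E0.1241
G1 X1.95 Y-4.71 E0.1551
G1 X3.61 Y-3.61 E0.1862
G1 X4.71 Y-1.95 E0.2172
G1 X5.10 Y0.00 E0.2482
G1 X4.71 Y1.95 E0.2792
G1 X3.61 Y3.61 E0.3103
G1 X1.95 Y4.71 E0.3413
G1 X0.00 Y5.10 E0.3723
G1 X-1.95 Y4.71 E0.4033
G1 X-3.61 Y3.61 E0.4344
G1 X-4.71 Y1.95 E0.4654
G1 X-5.10 Y0.00 E0.4964

At z = 15.3 mm: the sphere: section is a regular 16-gon, circumradius = √(r²−h²) = √(8.5²−6.8²) = 5.100. The outline is a single polygon with 16 vertices. Extrusion per mm of travel: 0.25 × 0.15 / (π × 0.875²) = 0.015591. Accumulating E over each segment gives final E = 0.4964.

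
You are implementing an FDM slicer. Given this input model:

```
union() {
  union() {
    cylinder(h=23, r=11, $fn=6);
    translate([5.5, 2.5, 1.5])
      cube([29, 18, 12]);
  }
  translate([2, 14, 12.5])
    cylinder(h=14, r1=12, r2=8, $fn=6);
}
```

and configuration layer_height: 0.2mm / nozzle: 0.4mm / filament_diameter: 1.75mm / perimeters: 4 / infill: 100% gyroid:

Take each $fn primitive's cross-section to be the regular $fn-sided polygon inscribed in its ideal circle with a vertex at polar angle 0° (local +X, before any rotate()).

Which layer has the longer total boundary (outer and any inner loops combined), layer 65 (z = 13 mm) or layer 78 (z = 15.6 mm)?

layer 65 (z = 13 mm)

Layer 65 (z = 13): the r=11 cylinder contributes a regular 6-gon of circumradius 11 (perimeter = 2·6·11.000·sin(180°/6) = 66.00 mm); the 29×18 cube at (5.5, 2.5) contributes its full rectangle (perimeter 94.00 mm); Taking the union: the regions partially overlap (shared area 14.25 mm²), so the edge portions inside another operand are dropped and the merged outline is re-measured after clipping — boundary = 140.80 mm; the cone at (2, 14): at t=0.036 of its height the radius interpolates to r₁+(r₂−r₁)t = 11.857, giving a regular 6-gon of that circumradius (perimeter = 2·6·11.857·sin(180°/6) = 71.14 mm); Combining (union): the regions partially overlap (shared area 160.47 mm²), so the edge portions inside another operand are dropped and the merged outline is re-measured after clipping — boundary = 147.46 mm. So its perimeter = 147.46 mm. Layer 78 (z = 15.6): the r=11 cylinder contributes a regular 6-gon of circumradius 11 (perimeter = 2·6·11.000·sin(180°/6) = 66.00 mm); the cube at (5.5, 2.5) is not intersected at this z (z outside [1.5, 13.5]); Combining (union): only the r=11 cylinder is present, so the union is just that shape — boundary = 66.00 mm; the cone at (2, 14): at t=0.221 of its height the radius interpolates to r₁+(r₂−r₁)t = 11.114, giving a regular 6-gon of that circumradius (perimeter = 2·6·11.114·sin(180°/6) = 66.69 mm); Merging all regions: the regions partially overlap (shared area 61.16 mm²), so the edge portions inside another operand are dropped and the merged outline is re-measured after clipping — boundary = 98.67 mm. So its perimeter = 98.67 mm. Layer 65 is larger (147.46 vs 98.67 mm).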